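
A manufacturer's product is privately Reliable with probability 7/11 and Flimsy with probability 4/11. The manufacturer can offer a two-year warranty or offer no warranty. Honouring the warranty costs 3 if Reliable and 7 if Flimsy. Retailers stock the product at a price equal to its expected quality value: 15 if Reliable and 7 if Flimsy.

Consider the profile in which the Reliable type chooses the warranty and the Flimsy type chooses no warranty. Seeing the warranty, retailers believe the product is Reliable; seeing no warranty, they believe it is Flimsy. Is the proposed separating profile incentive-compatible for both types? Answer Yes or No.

Under these beliefs, the warranty earns price 15 and no warranty earns price 7.
Reliable: the warranty nets 15 − 3 = 12; no warranty nets 7. Reliable prefers the warranty.
Flimsy: the warranty nets 15 − 7 = 8; no warranty nets 7. Flimsy would deviate to the warranty.
Flimsy has a profitable deviation, so the profile is not an equilibrium.

No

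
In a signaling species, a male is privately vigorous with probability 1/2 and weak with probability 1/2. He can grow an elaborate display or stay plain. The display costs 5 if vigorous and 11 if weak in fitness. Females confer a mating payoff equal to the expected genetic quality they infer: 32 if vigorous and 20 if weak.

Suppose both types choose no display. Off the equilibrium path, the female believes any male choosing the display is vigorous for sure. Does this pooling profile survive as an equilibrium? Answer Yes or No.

On path, the female holds the prior and pays 1/2·32 + 1/2·20 = 26. Off path (the display), believing vigorous, it pays 32.
vigorous: no display nets 26; the display nets 32 − 5 = 27. vigorous would deviate.
weak: no display nets 26; the display nets 32 − 11 = 21. weak stays.
A type deviates, so pooling fails.

No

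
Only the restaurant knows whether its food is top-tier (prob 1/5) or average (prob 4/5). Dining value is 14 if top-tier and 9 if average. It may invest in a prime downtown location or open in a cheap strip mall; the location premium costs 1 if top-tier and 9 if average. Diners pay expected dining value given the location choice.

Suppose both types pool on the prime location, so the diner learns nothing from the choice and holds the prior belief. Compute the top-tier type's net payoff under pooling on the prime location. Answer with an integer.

9

Pooled price premium = 1/5·14 + 4/5·9 = 10.
top-tier pays cost 1 for the prime location, so net payoff = 10 − 1 = 9.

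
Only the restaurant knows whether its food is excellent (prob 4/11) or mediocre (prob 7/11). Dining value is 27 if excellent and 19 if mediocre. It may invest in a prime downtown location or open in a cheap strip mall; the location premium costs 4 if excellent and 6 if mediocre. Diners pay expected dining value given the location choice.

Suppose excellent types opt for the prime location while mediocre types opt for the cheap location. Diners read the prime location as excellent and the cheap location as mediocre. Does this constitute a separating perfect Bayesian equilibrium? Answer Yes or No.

No

Under these beliefs, the prime location earns price premium 27 and the cheap location earns price premium 19.
excellent: the prime location nets 27 − 4 = 23; the cheap location nets 19. excellent prefers the prime location.
mediocre: the prime location nets 27 − 6 = 21; the cheap location nets 19. mediocre would deviate to the prime location.
mediocre has a profitable deviation, so the profile is not an equilibrium.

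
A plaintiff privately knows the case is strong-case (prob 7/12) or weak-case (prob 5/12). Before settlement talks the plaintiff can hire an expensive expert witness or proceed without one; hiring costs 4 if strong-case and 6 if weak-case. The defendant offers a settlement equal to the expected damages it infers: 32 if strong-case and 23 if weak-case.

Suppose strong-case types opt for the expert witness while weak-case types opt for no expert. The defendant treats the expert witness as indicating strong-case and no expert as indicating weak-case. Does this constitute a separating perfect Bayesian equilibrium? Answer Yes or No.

Under these beliefs, the expert witness earns settlement 32 and no expert earns settlement 23.
strong-case: the expert witness nets 32 − 4 = 28; no expert nets 23. strong-case prefers the expert witness.
weak-case: the expert witness nets 32 − 6 = 26; no expert nets 23. weak-case would deviate to the expert witness.
weak-case has a profitable deviation, so the profile is not an equilibrium.

No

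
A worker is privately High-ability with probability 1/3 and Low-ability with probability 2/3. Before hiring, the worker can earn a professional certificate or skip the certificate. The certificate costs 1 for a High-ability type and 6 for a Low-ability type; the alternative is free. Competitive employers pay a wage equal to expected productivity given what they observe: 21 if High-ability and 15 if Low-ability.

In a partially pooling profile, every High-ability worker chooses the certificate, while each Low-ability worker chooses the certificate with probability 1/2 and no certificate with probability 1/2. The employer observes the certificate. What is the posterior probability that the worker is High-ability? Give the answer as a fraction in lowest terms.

P(the certificate) = (1/3)·1 + (2/3)·(1/2) = 2/3.
By Bayes' rule, P(High-ability | the certificate) = (1/3) / (2/3) = 1/2.

1/2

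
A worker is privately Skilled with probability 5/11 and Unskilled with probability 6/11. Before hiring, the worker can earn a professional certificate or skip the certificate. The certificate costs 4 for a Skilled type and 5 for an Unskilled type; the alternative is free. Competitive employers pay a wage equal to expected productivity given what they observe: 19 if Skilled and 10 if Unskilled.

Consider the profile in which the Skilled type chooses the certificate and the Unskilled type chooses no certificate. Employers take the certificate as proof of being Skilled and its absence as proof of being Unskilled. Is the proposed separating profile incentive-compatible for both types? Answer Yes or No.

No

Under these beliefs, the certificate earns wage 19 and no certificate earns wage 10.
Skilled: the certificate nets 19 − 4 = 15; no certificate nets 10. Skilled prefers the certificate.
Unskilled: the certificate nets 19 − 5 = 14; no certificate nets 10. Unskilled would deviate to the certificate.
Unskilled has a profitable deviation, so the profile is not an equilibrium.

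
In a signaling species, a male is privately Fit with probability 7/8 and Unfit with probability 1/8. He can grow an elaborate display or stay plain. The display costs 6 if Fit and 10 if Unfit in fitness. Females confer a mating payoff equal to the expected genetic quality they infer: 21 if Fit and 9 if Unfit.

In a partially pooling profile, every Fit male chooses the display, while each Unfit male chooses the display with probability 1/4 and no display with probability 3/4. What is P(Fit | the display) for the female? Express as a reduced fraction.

P(the display) = (7/8)·1 + (1/8)·(1/4) = 29/32.
By Bayes' rule, P(Fit | the display) = (7/8) / (29/32) = 28/29.

28/29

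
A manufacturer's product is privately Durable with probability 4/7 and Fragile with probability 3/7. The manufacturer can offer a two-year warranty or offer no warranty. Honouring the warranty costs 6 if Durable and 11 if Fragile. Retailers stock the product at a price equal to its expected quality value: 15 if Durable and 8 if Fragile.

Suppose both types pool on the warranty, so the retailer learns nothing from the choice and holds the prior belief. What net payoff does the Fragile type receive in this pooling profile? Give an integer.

Pooled price = 4/7·15 + 3/7·8 = 12.
Fragile pays cost 11 for the warranty, so net payoff = 12 − 11 = 1.

1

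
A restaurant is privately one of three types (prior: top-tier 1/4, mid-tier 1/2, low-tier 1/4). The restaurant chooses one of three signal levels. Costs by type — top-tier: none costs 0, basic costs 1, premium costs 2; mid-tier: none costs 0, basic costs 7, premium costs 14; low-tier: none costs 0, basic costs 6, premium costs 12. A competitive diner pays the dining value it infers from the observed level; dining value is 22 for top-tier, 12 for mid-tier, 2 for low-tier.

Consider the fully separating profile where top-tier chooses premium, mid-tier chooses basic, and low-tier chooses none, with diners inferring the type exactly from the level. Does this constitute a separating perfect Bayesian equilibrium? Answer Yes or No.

Separating price premiums: premium → 22, basic → 12, none → 2.
top-tier (assigned premium): none: 2 − 0 = 2; basic: 12 − 1 = 11; premium: 22 − 2 = 20. top-tier stays.
mid-tier (assigned basic): none: 2 − 0 = 2; basic: 12 − 7 = 5; premium: 22 − 14 = 8. mid-tier prefers premium.
low-tier (assigned none): none: 2 − 0 = 2; basic: 12 − 6 = 6; premium: 22 − 12 = 10. low-tier prefers premium.
At least one type deviates; the separating profile fails.

No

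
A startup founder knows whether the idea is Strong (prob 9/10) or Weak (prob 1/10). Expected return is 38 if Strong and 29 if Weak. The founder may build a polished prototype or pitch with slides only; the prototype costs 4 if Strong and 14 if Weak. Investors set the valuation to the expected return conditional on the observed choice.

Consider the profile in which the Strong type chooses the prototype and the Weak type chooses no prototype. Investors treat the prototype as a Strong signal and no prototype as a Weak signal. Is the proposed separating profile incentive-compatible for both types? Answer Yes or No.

Under these beliefs, the prototype earns valuation 38 and no prototype earns valuation 29.
Strong: the prototype nets 38 − 4 = 34; no prototype nets 29. Strong prefers the prototype.
Weak: the prototype nets 38 − 14 = 24; no prototype nets 29. Weak prefers no prototype.
Neither type deviates, so the separating profile is an equilibrium.

Yes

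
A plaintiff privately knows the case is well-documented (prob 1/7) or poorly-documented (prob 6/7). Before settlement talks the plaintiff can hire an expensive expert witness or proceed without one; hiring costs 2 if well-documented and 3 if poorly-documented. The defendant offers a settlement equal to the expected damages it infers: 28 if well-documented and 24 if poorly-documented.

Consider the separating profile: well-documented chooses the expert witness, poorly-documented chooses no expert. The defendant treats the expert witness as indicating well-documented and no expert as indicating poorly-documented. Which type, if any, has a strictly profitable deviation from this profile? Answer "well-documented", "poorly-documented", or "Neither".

The expert witness pays 28; no expert pays 24.
well-documented: assigned the expert witness, nets 28 − 2 = 26; deviating to no expert nets 24.
poorly-documented: assigned no expert, nets 24; deviating to the expert witness nets 28 − 3 = 25.
The poorly-documented type gains 1 by deviating.

poorly-documented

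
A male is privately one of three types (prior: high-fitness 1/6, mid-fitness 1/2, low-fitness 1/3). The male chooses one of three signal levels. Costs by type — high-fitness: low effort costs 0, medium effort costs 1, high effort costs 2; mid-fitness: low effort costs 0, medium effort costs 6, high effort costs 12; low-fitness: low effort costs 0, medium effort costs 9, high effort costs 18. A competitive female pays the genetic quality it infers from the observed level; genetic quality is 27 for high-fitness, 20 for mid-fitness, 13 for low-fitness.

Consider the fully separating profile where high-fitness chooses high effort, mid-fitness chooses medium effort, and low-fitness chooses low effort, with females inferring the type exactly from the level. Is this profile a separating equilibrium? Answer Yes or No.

Separating mating payoffs: high effort → 27, medium effort → 20, low effort → 13.
high-fitness (assigned high effort): low effort: 13 − 0 = 13; medium effort: 20 − 1 = 19; high effort: 27 − 2 = 25. high-fitness stays.
mid-fitness (assigned medium effort): low effort: 13 − 0 = 13; medium effort: 20 − 6 = 14; high effort: 27 − 12 = 15. mid-fitness prefers high effort.
low-fitness (assigned low effort): low effort: 13 − 0 = 13; medium effort: 20 − 9 = 11; high effort: 27 − 18 = 9. low-fitness stays.
At least one type deviates; the separating profile fails.

No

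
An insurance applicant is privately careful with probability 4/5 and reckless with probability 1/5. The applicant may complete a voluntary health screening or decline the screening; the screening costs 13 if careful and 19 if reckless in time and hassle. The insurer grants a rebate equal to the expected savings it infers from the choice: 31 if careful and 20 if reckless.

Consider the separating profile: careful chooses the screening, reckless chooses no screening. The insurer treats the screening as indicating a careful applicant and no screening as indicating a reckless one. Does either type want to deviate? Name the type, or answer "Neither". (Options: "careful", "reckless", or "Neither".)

The screening pays 31; no screening pays 20.
careful: assigned the screening, nets 31 − 13 = 18; deviating to no screening nets 20.
reckless: assigned no screening, nets 20; deviating to the screening nets 31 − 19 = 12.
The careful type gains 2 by deviating.

careful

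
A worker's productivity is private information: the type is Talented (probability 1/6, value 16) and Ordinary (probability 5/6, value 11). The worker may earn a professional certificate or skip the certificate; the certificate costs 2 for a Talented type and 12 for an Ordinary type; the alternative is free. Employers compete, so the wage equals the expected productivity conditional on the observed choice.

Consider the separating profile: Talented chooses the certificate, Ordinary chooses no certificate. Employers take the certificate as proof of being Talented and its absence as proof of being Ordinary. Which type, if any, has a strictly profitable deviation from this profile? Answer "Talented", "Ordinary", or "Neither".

Neither

The certificate pays 16; no certificate pays 11.
Talented: assigned the certificate, nets 16 − 2 = 14; deviating to no certificate nets 11.
Ordinary: assigned no certificate, nets 11; deviating to the certificate nets 16 − 12 = 4.
Both types strictly prefer their assigned action; no profitable deviation.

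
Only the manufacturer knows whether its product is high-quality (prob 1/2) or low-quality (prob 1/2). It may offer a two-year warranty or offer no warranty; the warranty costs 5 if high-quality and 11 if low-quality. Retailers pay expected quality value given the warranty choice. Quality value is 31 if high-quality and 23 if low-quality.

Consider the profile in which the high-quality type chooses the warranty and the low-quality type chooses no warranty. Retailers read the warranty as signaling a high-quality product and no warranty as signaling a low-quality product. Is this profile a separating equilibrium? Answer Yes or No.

Under these beliefs, the warranty earns price 31 and no warranty earns price 23.
high-quality: the warranty nets 31 − 5 = 26; no warranty nets 23. high-quality prefers the warranty.
low-quality: the warranty nets 31 − 11 = 20; no warranty nets 23. low-quality prefers no warranty.
Neither type deviates, so the separating profile is an equilibrium.

Yes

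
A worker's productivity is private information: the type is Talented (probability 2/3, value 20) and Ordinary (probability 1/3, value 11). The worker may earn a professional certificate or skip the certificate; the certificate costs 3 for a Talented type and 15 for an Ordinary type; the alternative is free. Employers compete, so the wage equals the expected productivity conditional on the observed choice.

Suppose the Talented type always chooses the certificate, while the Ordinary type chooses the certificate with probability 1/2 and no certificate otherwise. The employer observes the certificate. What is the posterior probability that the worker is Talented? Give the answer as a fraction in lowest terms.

4/5

P(the certificate) = (2/3)·1 + (1/3)·(1/2) = 5/6.
By Bayes' rule, P(Talented | the certificate) = (2/3) / (5/6) = 4/5.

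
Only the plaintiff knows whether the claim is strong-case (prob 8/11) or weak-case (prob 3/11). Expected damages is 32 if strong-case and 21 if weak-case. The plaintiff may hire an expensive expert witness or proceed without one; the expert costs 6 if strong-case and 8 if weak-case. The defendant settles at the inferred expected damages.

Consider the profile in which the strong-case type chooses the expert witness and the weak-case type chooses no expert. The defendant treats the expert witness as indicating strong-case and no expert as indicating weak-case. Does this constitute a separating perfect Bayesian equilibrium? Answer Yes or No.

No

Under these beliefs, the expert witness earns settlement 32 and no expert earns settlement 21.
strong-case: the expert witness nets 32 − 6 = 26; no expert nets 21. strong-case prefers the expert witness.
weak-case: the expert witness nets 32 − 8 = 24; no expert nets 21. weak-case would deviate to the expert witness.
weak-case has a profitable deviation, so the profile is not an equilibrium.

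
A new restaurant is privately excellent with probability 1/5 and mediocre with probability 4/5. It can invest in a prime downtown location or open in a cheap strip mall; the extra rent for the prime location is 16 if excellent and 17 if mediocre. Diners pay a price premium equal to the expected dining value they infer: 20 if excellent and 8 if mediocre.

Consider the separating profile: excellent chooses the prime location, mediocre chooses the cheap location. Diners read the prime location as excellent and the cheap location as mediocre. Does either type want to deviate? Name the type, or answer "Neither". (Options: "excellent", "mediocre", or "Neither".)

excellent

The prime location pays 20; the cheap location pays 8.
excellent: assigned the prime location, nets 20 − 16 = 4; deviating to the cheap location nets 8.
mediocre: assigned the cheap location, nets 8; deviating to the prime location nets 20 − 17 = 3.
The excellent type gains 4 by deviating.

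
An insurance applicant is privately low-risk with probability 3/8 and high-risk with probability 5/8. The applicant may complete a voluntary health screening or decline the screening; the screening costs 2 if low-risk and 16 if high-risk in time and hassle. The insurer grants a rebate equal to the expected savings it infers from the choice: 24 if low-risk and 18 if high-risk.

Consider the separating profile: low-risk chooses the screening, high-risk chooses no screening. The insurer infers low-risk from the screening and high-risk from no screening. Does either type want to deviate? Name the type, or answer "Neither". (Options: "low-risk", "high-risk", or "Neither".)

Neither

The screening pays 24; no screening pays 18.
low-risk: assigned the screening, nets 24 − 2 = 22; deviating to no screening nets 18.
high-risk: assigned no screening, nets 18; deviating to the screening nets 24 − 16 = 8.
Both types strictly prefer their assigned action; no profitable deviation.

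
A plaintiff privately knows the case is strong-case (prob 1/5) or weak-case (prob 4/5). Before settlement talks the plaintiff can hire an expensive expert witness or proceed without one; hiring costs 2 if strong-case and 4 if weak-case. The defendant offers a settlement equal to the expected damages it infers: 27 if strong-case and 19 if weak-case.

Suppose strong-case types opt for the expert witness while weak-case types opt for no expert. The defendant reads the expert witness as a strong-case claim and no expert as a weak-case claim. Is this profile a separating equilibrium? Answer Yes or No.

No

Under these beliefs, the expert witness earns settlement 27 and no expert earns settlement 19.
strong-case: the expert witness nets 27 − 2 = 25; no expert nets 19. strong-case prefers the expert witness.
weak-case: the expert witness nets 27 − 4 = 23; no expert nets 19. weak-case would deviate to the expert witness.
weak-case has a profitable deviation, so the profile is not an equilibrium.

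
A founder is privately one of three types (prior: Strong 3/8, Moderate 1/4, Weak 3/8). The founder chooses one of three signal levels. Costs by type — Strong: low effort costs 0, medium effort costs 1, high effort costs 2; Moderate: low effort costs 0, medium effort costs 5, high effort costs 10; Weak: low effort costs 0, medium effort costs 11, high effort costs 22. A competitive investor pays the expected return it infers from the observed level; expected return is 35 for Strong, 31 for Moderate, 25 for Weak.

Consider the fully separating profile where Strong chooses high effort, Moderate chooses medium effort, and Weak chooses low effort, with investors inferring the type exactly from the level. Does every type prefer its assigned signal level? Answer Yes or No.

Separating valuations: high effort → 35, medium effort → 31, low effort → 25.
Strong (assigned high effort): low effort: 25 − 0 = 25; medium effort: 31 − 1 = 30; high effort: 35 − 2 = 33. Strong stays.
Moderate (assigned medium effort): low effort: 25 − 0 = 25; medium effort: 31 − 5 = 26; high effort: 35 − 10 = 25. Moderate stays.
Weak (assigned low effort): low effort: 25 − 0 = 25; medium effort: 31 − 11 = 20; high effort: 35 − 22 = 13. Weak stays.
Every type prefers its assigned level; separation holds.

Yes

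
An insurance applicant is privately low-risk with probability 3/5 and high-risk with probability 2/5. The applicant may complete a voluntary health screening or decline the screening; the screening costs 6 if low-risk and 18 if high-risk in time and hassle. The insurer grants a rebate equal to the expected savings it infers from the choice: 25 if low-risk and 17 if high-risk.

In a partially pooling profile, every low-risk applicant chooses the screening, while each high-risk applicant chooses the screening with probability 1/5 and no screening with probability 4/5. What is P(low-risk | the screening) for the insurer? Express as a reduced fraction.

P(the screening) = (3/5)·1 + (2/5)·(1/5) = 17/25.
By Bayes' rule, P(low-risk | the screening) = (3/5) / (17/25) = 15/17.

15/17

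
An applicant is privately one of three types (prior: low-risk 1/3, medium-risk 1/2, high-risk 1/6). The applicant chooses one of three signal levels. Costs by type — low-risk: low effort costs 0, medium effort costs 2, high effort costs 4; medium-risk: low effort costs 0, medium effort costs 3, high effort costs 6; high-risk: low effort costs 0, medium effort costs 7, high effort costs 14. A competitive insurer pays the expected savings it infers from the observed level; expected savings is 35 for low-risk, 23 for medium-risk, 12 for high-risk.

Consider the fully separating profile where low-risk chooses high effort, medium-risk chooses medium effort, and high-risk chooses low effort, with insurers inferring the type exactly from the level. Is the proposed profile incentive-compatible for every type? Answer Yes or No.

Separating rebates: high effort → 35, medium effort → 23, low effort → 12.
low-risk (assigned high effort): low effort: 12 − 0 = 12; medium effort: 23 − 2 = 21; high effort: 35 − 4 = 31. low-risk stays.
medium-risk (assigned medium effort): low effort: 12 − 0 = 12; medium effort: 23 − 3 = 20; high effort: 35 − 6 = 29. medium-risk prefers high effort.
high-risk (assigned low effort): low effort: 12 − 0 = 12; medium effort: 23 − 7 = 16; high effort: 35 − 14 = 21. high-risk prefers high effort.
At least one type deviates; the separating profile fails.

No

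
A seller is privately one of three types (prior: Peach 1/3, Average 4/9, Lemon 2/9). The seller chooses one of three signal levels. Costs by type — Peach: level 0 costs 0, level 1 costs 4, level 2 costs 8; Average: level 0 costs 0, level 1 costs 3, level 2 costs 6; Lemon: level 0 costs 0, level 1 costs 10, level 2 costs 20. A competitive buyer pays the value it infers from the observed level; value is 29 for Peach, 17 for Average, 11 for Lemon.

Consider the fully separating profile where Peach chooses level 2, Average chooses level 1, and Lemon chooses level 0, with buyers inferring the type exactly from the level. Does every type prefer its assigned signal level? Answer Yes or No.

No

Separating prices: level 2 → 29, level 1 → 17, level 0 → 11.
Peach (assigned level 2): level 0: 11 − 0 = 11; level 1: 17 − 4 = 13; level 2: 29 − 8 = 21. Peach stays.
Average (assigned level 1): level 0: 11 − 0 = 11; level 1: 17 − 3 = 14; level 2: 29 − 6 = 23. Average prefers level 2.
Lemon (assigned level 0): level 0: 11 − 0 = 11; level 1: 17 − 10 = 7; level 2: 29 − 20 = 9. Lemon stays.
At least one type deviates; the separating profile fails.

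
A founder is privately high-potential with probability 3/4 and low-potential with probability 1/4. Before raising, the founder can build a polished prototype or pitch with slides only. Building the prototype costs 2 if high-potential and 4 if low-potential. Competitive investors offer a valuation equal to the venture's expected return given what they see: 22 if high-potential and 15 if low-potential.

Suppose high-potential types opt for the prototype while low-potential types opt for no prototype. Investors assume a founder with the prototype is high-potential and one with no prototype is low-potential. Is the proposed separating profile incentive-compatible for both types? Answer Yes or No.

No

Under these beliefs, the prototype earns valuation 22 and no prototype earns valuation 15.
high-potential: the prototype nets 22 − 2 = 20; no prototype nets 15. high-potential prefers the prototype.
low-potential: the prototype nets 22 − 4 = 18; no prototype nets 15. low-potential would deviate to the prototype.
low-potential has a profitable deviation, so the profile is not an equilibrium.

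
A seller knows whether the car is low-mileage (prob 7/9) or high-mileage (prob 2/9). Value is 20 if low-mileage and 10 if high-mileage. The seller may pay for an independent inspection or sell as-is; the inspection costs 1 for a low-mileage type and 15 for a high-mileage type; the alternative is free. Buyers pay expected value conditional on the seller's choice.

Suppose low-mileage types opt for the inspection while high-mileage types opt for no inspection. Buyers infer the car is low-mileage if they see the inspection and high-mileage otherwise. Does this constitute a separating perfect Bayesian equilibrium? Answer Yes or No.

Under these beliefs, the inspection earns price 20 and no inspection earns price 10.
low-mileage: the inspection nets 20 − 1 = 19; no inspection nets 10. low-mileage prefers the inspection.
high-mileage: the inspection nets 20 − 15 = 5; no inspection nets 10. high-mileage prefers no inspection.
Neither type deviates, so the separating profile is an equilibrium.

Yes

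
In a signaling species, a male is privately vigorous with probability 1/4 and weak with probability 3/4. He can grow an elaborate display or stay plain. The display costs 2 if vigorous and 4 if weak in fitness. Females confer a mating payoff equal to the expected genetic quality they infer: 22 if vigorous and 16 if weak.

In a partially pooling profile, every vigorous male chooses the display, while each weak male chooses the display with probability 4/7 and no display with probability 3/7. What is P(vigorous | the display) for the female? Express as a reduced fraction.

7/19

P(the display) = (1/4)·1 + (3/4)·(4/7) = 19/28.
By Bayes' rule, P(vigorous | the display) = (1/4) / (19/28) = 7/19.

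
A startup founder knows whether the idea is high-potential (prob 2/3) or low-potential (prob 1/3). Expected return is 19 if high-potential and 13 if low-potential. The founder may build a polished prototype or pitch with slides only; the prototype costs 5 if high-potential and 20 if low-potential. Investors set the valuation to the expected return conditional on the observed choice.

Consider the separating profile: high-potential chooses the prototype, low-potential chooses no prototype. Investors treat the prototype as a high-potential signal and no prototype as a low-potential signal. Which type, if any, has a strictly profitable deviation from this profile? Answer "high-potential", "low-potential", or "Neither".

Neither

The prototype pays 19; no prototype pays 13.
high-potential: assigned the prototype, nets 19 − 5 = 14; deviating to no prototype nets 13.
low-potential: assigned no prototype, nets 13; deviating to the prototype nets 19 − 20 = -1.
Both types strictly prefer their assigned action; no profitable deviation.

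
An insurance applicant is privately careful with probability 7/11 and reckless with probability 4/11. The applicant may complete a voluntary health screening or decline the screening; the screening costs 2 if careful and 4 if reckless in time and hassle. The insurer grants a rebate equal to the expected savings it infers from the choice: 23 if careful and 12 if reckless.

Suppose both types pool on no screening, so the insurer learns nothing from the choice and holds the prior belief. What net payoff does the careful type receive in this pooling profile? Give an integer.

19

Pooled rebate = 7/11·23 + 4/11·12 = 19.
careful pays no cost for no screening, so net payoff = 19.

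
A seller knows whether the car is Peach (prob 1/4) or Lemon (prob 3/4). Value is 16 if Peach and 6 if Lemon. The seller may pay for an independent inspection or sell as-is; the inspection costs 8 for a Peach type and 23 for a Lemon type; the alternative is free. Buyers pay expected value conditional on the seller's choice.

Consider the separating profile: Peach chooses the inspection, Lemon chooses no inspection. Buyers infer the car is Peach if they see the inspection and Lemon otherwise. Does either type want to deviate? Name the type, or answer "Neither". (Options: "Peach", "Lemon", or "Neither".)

Neither

The inspection pays 16; no inspection pays 6.
Peach: assigned the inspection, nets 16 − 8 = 8; deviating to no inspection nets 6.
Lemon: assigned no inspection, nets 6; deviating to the inspection nets 16 − 23 = -7.
Both types strictly prefer their assigned action; no profitable deviation.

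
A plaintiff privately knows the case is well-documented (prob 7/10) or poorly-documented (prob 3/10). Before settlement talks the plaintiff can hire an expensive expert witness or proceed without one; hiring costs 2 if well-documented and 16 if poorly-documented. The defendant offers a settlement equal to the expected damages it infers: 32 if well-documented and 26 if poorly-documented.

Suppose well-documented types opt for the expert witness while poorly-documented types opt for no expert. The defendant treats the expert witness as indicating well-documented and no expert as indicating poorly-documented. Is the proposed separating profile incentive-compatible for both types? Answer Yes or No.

Under these beliefs, the expert witness earns settlement 32 and no expert earns settlement 26.
well-documented: the expert witness nets 32 − 2 = 30; no expert nets 26. well-documented prefers the expert witness.
poorly-documented: the expert witness nets 32 − 16 = 16; no expert nets 26. poorly-documented prefers no expert.
Neither type deviates, so the separating profile is an equilibrium.

Yes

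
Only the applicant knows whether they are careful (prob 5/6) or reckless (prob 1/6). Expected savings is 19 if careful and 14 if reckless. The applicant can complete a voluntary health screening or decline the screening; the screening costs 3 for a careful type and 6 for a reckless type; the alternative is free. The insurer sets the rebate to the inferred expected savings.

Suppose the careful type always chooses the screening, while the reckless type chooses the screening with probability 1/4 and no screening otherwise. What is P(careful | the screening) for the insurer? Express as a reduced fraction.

20/21

P(the screening) = (5/6)·1 + (1/6)·(1/4) = 7/8.
By Bayes' rule, P(careful | the screening) = (5/6) / (7/8) = 20/21.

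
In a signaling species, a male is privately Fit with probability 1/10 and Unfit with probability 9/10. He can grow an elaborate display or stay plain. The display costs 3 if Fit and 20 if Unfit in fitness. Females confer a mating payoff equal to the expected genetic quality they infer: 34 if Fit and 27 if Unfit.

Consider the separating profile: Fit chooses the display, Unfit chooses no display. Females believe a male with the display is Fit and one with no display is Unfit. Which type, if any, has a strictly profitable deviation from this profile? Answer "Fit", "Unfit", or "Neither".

The display pays 34; no display pays 27.
Fit: assigned the display, nets 34 − 3 = 31; deviating to no display nets 27.
Unfit: assigned no display, nets 27; deviating to the display nets 34 − 20 = 14.
Both types strictly prefer their assigned action; no profitable deviation.

Neither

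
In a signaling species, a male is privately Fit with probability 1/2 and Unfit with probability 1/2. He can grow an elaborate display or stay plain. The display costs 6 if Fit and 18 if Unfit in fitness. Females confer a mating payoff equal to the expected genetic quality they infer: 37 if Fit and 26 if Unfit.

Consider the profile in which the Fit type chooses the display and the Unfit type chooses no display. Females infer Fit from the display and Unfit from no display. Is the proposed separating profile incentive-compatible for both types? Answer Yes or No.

Under these beliefs, the display earns mating payoff 37 and no display earns mating payoff 26.
Fit: the display nets 37 − 6 = 31; no display nets 26. Fit prefers the display.
Unfit: the display nets 37 − 18 = 19; no display nets 26. Unfit prefers no display.
Neither type deviates, so the separating profile is an equilibrium.

Yes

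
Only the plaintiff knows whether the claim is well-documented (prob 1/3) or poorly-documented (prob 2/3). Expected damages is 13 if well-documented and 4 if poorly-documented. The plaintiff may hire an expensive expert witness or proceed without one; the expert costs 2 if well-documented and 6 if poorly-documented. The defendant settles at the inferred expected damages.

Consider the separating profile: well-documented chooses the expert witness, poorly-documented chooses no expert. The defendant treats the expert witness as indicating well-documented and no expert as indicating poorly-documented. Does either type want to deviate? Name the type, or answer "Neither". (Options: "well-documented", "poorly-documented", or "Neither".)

The expert witness pays 13; no expert pays 4.
well-documented: assigned the expert witness, nets 13 − 2 = 11; deviating to no expert nets 4.
poorly-documented: assigned no expert, nets 4; deviating to the expert witness nets 13 − 6 = 7.
The poorly-documented type gains 3 by deviating.

poorly-documented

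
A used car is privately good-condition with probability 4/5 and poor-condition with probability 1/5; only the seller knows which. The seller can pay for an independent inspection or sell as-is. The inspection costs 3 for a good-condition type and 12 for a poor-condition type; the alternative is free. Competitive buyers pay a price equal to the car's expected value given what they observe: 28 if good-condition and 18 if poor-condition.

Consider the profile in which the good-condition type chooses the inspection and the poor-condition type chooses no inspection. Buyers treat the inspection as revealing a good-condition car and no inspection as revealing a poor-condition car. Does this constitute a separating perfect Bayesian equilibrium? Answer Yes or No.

Yes

Under these beliefs, the inspection earns price 28 and no inspection earns price 18.
good-condition: the inspection nets 28 − 3 = 25; no inspection nets 18. good-condition prefers the inspection.
poor-condition: the inspection nets 28 − 12 = 16; no inspection nets 18. poor-condition prefers no inspection.
Neither type deviates, so the separating profile is an equilibrium.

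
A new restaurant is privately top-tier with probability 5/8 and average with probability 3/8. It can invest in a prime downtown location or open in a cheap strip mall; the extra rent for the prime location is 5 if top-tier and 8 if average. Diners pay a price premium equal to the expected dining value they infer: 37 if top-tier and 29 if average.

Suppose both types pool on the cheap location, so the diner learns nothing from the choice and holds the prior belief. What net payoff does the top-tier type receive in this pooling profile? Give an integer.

Pooled price premium = 5/8·37 + 3/8·29 = 34.
top-tier pays no cost for the cheap location, so net payoff = 34.

34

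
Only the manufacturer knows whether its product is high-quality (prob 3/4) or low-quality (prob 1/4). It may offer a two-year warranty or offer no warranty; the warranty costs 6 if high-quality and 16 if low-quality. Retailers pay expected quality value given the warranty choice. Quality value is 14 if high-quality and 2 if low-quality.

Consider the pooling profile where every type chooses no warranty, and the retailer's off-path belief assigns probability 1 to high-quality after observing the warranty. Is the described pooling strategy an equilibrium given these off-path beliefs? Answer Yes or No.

Yes

On path, the retailer holds the prior and pays 3/4·14 + 1/4·2 = 11. Off path (the warranty), believing high-quality, it pays 14.
high-quality: no warranty nets 11; the warranty nets 14 − 6 = 8. high-quality stays.
low-quality: no warranty nets 11; the warranty nets 14 − 16 = -2. low-quality stays.
No type deviates, so pooling is sustained.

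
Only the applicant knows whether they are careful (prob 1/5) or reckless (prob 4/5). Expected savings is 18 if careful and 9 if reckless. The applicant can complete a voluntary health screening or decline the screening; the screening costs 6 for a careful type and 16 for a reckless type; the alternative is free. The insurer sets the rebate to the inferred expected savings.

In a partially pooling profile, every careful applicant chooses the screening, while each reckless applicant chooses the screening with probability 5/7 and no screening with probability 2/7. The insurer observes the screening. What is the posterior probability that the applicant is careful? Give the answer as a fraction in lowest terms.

P(the screening) = (1/5)·1 + (4/5)·(5/7) = 27/35.
By Bayes' rule, P(careful | the screening) = (1/5) / (27/35) = 7/27.

7/27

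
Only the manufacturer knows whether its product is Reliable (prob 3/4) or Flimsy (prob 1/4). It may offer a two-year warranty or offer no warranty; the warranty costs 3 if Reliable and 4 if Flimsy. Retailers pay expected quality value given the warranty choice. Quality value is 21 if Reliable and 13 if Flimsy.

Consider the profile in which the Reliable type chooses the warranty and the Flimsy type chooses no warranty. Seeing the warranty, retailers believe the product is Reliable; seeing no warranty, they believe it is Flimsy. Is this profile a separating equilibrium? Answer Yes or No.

Under these beliefs, the warranty earns price 21 and no warranty earns price 13.
Reliable: the warranty nets 21 − 3 = 18; no warranty nets 13. Reliable prefers the warranty.
Flimsy: the warranty nets 21 − 4 = 17; no warranty nets 13. Flimsy would deviate to the warranty.
Flimsy has a profitable deviation, so the profile is not an equilibrium.

No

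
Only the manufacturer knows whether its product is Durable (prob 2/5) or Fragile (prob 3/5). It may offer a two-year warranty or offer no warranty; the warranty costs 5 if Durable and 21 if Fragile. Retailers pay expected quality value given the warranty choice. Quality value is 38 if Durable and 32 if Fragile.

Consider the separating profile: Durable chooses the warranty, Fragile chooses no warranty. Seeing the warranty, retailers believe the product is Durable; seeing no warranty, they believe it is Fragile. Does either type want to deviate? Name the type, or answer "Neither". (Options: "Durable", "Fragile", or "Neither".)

The warranty pays 38; no warranty pays 32.
Durable: assigned the warranty, nets 38 − 5 = 33; deviating to no warranty nets 32.
Fragile: assigned no warranty, nets 32; deviating to the warranty nets 38 − 21 = 17.
Both types strictly prefer their assigned action; no profitable deviation.

Neither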